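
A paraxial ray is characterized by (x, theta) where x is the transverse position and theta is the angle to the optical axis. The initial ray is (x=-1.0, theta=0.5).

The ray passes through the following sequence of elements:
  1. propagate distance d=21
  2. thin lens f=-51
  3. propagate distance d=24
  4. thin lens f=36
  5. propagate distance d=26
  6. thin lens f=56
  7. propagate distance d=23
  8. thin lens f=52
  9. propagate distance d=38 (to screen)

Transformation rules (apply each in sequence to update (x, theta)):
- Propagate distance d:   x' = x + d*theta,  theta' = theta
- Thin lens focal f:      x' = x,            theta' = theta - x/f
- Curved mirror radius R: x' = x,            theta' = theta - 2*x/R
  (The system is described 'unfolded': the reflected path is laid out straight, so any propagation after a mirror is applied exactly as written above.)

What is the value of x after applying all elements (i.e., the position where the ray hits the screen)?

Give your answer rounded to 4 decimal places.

Initial: x=-1.0000 theta=0.5000
After 1 (propagate distance d=21): x=9.5000 theta=0.5000
After 2 (thin lens f=-51): x=9.5000 theta=35/51 (≈0.6863)
After 3 (propagate distance d=24): x=883/34 (≈25.9706) theta=35/51 (≈0.6863)
After 4 (thin lens f=36): x=883/34 (≈25.9706) theta=-43/1224 (≈-0.0351)
After 5 (propagate distance d=26): x=15335/612 (≈25.0572) theta=-43/1224 (≈-0.0351)
After 6 (thin lens f=56): x=15335/612 (≈25.0572) theta=-5513/11424 (≈-0.4826)
After 7 (propagate distance d=23): x=28139/2016 (≈13.9578) theta=-5513/11424 (≈-0.4826)
After 8 (thin lens f=52): x=28139/2016 (≈13.9578) theta=-1338391/1782144 (≈-0.7510)
After 9 (propagate distance d=38 (to screen)): x=-12991991/891072 (≈-14.5802) theta=-1338391/1782144 (≈-0.7510)
Rounded to 4 decimal places: x = -14.5802

Answer: -14.5802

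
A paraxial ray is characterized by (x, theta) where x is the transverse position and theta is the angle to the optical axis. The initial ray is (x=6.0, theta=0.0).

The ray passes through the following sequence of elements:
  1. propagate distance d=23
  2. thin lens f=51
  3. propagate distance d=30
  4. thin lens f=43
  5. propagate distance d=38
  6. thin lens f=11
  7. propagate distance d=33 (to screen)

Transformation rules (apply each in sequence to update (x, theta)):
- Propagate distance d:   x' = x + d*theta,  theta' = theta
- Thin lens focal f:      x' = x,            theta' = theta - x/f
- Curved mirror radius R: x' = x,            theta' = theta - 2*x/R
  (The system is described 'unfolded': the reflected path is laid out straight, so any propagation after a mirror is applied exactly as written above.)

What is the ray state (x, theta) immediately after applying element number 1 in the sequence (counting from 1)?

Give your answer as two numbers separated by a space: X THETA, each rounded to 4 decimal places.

Answer: 6.0000 0.0000

Derivation:
Initial: x=6.0000 theta=0.0000
After 1 (propagate distance d=23): x=6.0000 theta=0.0000
Rounded to 4 decimal places: x = 6.0000, theta = 0.0000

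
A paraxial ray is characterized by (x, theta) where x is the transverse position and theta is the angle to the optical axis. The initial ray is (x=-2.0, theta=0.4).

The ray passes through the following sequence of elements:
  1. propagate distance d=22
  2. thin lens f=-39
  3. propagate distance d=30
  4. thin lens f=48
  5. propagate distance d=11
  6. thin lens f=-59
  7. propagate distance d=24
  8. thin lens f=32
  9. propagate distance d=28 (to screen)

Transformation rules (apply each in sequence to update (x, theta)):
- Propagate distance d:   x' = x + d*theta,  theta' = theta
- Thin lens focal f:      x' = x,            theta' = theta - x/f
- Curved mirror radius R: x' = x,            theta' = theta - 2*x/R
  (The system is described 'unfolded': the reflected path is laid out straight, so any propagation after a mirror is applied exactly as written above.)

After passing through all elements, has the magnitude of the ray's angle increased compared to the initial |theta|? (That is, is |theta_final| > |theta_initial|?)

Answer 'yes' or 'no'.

Initial: x=-2.0000 theta=0.4000
After 1 (propagate distance d=22): x=6.8000 theta=0.4000
After 2 (thin lens f=-39): x=6.8000 theta=112/195 (≈0.5744)
After 3 (propagate distance d=30): x=1562/65 (≈24.0308) theta=112/195 (≈0.5744)
After 4 (thin lens f=48): x=1562/65 (≈24.0308) theta=23/312 (≈0.0737)
After 5 (propagate distance d=11): x=2981/120 (≈24.8417) theta=23/312 (≈0.0737)
After 6 (thin lens f=-59): x=2981/120 (≈24.8417) theta=22769/46020 (≈0.4948)
After 7 (propagate distance d=24): x=3379339/92040 (≈36.7160) theta=22769/46020 (≈0.4948)
After 8 (thin lens f=32): x=3379339/92040 (≈36.7160) theta=-1922123/2945280 (≈-0.6526)
After 9 (propagate distance d=28 (to screen)): x=4526617/245440 (≈18.4429) theta=-1922123/2945280 (≈-0.6526)
|theta_initial|=0.4000 |theta_final|=1922123/2945280 (≈0.6526) -> increased

Answer: yes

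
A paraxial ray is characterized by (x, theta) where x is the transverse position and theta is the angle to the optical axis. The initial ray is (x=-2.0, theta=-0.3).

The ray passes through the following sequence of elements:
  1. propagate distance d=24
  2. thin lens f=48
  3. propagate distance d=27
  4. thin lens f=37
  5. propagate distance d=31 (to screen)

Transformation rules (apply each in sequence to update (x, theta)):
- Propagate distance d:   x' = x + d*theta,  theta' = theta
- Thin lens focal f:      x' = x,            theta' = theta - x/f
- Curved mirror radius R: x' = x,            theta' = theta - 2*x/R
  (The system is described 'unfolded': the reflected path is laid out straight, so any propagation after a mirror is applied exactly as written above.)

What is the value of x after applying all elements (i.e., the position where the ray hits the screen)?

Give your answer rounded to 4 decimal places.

Answer: -5.3245

Derivation:
Initial: x=-2.0000 theta=-0.3000
After 1 (propagate distance d=24): x=-9.2000 theta=-0.3000
After 2 (thin lens f=48): x=-9.2000 theta=-13/120 (≈-0.1083)
After 3 (propagate distance d=27): x=-12.1250 theta=-13/120 (≈-0.1083)
After 4 (thin lens f=37): x=-12.1250 theta=487/2220 (≈0.2194)
After 5 (propagate distance d=31 (to screen)): x=-23641/4440 (≈-5.3245) theta=487/2220 (≈0.2194)
Rounded to 4 decimal places: x = -5.3245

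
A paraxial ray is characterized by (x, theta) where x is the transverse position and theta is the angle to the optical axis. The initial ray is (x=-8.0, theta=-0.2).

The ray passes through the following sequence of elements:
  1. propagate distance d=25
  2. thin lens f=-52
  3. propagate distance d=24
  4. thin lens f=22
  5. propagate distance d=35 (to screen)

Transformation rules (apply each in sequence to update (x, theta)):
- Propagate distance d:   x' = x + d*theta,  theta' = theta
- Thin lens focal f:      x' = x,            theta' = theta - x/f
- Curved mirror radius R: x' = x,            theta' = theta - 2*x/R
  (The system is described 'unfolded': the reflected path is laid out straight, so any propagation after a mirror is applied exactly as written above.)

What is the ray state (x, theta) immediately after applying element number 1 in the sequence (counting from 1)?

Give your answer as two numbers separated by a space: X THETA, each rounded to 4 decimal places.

Answer: -13.0000 -0.2000

Derivation:
Initial: x=-8.0000 theta=-0.2000
After 1 (propagate distance d=25): x=-13.0000 theta=-0.2000
Rounded to 4 decimal places: x = -13.0000, theta = -0.2000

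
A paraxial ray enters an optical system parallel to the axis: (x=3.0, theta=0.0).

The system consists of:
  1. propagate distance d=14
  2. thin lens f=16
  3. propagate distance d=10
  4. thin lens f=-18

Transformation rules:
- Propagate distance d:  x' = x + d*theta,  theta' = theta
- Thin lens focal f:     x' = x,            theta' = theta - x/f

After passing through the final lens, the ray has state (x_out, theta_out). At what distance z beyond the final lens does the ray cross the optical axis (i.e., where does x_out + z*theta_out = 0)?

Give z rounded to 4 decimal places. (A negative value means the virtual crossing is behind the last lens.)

Initial: x=3.0000 theta=0.0000
After 1 (propagate distance d=14): x=3.0000 theta=0.0000
After 2 (thin lens f=16): x=3.0000 theta=-0.1875
After 3 (propagate distance d=10): x=1.1250 theta=-0.1875
After 4 (thin lens f=-18): x=1.1250 theta=-0.1250
z_focus = -x_out/theta_out = -(1.1250)/(-0.1250) = 9.0000
Rounded to 4 decimal places: z = 9.0000

Answer: 9.0000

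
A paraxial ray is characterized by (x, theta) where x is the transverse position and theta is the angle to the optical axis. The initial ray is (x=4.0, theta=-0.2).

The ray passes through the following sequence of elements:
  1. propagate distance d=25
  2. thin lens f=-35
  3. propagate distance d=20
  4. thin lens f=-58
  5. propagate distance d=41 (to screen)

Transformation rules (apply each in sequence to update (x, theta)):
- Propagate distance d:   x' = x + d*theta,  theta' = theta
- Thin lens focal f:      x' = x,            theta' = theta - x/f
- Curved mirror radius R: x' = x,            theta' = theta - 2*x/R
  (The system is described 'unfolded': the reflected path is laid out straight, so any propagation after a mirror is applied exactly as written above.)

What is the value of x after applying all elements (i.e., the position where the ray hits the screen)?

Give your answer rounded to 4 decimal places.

Answer: -18.8813

Derivation:
Initial: x=4.0000 theta=-0.2000
After 1 (propagate distance d=25): x=-1.0000 theta=-0.2000
After 2 (thin lens f=-35): x=-1.0000 theta=-8/35 (≈-0.2286)
After 3 (propagate distance d=20): x=-39/7 (≈-5.5714) theta=-8/35 (≈-0.2286)
After 4 (thin lens f=-58): x=-39/7 (≈-5.5714) theta=-659/2030 (≈-0.3246)
After 5 (propagate distance d=41 (to screen)): x=-38329/2030 (≈-18.8813) theta=-659/2030 (≈-0.3246)
Rounded to 4 decimal places: x = -18.8813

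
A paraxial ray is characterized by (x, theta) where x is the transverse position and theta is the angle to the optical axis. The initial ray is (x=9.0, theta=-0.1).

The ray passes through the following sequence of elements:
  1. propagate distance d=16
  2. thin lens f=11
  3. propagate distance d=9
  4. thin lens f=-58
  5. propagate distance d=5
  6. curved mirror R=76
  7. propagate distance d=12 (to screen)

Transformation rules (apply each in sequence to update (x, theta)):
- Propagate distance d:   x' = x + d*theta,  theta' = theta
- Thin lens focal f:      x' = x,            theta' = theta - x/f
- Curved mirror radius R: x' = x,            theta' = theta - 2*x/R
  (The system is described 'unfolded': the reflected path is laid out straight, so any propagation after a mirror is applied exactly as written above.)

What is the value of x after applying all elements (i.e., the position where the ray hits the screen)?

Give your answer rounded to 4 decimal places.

Initial: x=9.0000 theta=-0.1000
After 1 (propagate distance d=16): x=7.4000 theta=-0.1000
After 2 (thin lens f=11): x=7.4000 theta=-17/22 (≈-0.7727)
After 3 (propagate distance d=9): x=49/110 (≈0.4455) theta=-17/22 (≈-0.7727)
After 4 (thin lens f=-58): x=49/110 (≈0.4455) theta=-4881/6380 (≈-0.7650)
After 5 (propagate distance d=5): x=-21563/6380 (≈-3.3798) theta=-4881/6380 (≈-0.7650)
After 6 (curved mirror R=76): x=-21563/6380 (≈-3.3798) theta=-32783/48488 (≈-0.6761)
After 7 (propagate distance d=12 (to screen)): x=-1393187/121220 (≈-11.4930) theta=-32783/48488 (≈-0.6761)
Rounded to 4 decimal places: x = -11.4930

Answer: -11.4930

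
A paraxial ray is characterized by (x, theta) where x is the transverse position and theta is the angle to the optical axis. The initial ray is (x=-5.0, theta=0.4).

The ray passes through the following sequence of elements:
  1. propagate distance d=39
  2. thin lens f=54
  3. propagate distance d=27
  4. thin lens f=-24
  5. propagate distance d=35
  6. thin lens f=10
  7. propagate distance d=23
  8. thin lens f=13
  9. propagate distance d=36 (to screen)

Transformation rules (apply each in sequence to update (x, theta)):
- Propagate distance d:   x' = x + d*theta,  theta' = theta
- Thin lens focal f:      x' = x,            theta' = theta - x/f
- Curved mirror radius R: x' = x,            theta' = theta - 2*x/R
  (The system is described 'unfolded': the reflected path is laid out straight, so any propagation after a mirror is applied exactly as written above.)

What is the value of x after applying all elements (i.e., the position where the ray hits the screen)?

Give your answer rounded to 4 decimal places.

Initial: x=-5.0000 theta=0.4000
After 1 (propagate distance d=39): x=10.6000 theta=0.4000
After 2 (thin lens f=54): x=10.6000 theta=11/54 (≈0.2037)
After 3 (propagate distance d=27): x=16.1000 theta=11/54 (≈0.2037)
After 4 (thin lens f=-24): x=16.1000 theta=1889/2160 (≈0.8745)
After 5 (propagate distance d=35): x=100891/2160 (≈46.7088) theta=1889/2160 (≈0.8745)
After 6 (thin lens f=10): x=100891/2160 (≈46.7088) theta=-82001/21600 (≈-3.7963)
After 7 (propagate distance d=23): x=-97457/2400 (≈-40.6071) theta=-82001/21600 (≈-3.7963)
After 8 (thin lens f=13): x=-97457/2400 (≈-40.6071) theta=-1889/2808 (≈-0.6727)
After 9 (propagate distance d=36 (to screen)): x=-2022541/31200 (≈-64.8250) theta=-1889/2808 (≈-0.6727)
Rounded to 4 decimal places: x = -64.8250

Answer: -64.8250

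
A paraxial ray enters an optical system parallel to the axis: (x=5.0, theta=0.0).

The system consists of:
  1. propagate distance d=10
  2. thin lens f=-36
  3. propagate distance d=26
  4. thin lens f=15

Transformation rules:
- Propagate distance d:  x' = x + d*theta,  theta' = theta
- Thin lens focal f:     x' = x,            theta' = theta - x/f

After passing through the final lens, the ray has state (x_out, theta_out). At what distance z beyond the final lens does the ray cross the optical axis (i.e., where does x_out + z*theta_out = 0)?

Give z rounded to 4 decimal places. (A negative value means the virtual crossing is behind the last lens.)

Initial: x=5.0000 theta=0.0000
After 1 (propagate distance d=10): x=5.0000 theta=0.0000
After 2 (thin lens f=-36): x=5.0000 theta=5/36 (≈0.1389)
After 3 (propagate distance d=26): x=155/18 (≈8.6111) theta=5/36 (≈0.1389)
After 4 (thin lens f=15): x=155/18 (≈8.6111) theta=-47/108 (≈-0.4352)
z_focus = -x_out/theta_out = -(155/18)/(-47/108) = 930/47 ≈ 19.7872
Rounded to 4 decimal places: z = 19.7872

Answer: 19.7872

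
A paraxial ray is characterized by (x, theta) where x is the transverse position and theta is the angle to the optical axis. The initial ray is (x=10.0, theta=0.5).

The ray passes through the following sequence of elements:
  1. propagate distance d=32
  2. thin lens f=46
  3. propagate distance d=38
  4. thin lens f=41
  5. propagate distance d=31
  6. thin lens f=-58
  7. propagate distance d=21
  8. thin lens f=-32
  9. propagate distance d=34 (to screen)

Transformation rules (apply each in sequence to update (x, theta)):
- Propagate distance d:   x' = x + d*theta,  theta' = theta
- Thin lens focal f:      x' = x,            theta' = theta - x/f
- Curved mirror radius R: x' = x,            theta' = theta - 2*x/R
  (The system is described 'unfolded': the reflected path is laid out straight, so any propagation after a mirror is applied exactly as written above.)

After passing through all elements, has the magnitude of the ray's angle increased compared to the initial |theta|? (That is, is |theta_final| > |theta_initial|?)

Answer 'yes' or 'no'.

Answer: yes

Derivation:
Initial: x=10.0000 theta=0.5000
After 1 (propagate distance d=32): x=26.0000 theta=0.5000
After 2 (thin lens f=46): x=26.0000 theta=-3/46 (≈-0.0652)
After 3 (propagate distance d=38): x=541/23 (≈23.5217) theta=-3/46 (≈-0.0652)
After 4 (thin lens f=41): x=541/23 (≈23.5217) theta=-1205/1886 (≈-0.6389)
After 5 (propagate distance d=31): x=7007/1886 (≈3.7153) theta=-1205/1886 (≈-0.6389)
After 6 (thin lens f=-58): x=7007/1886 (≈3.7153) theta=-62883/109388 (≈-0.5749)
After 7 (propagate distance d=21): x=-914137/109388 (≈-8.3568) theta=-62883/109388 (≈-0.5749)
After 8 (thin lens f=-32): x=-914137/109388 (≈-8.3568) theta=-2926393/3500416 (≈-0.8360)
After 9 (propagate distance d=34 (to screen)): x=-64374873/1750208 (≈-36.7813) theta=-2926393/3500416 (≈-0.8360)
|theta_initial|=0.5000 |theta_final|=2926393/3500416 (≈0.8360) -> increased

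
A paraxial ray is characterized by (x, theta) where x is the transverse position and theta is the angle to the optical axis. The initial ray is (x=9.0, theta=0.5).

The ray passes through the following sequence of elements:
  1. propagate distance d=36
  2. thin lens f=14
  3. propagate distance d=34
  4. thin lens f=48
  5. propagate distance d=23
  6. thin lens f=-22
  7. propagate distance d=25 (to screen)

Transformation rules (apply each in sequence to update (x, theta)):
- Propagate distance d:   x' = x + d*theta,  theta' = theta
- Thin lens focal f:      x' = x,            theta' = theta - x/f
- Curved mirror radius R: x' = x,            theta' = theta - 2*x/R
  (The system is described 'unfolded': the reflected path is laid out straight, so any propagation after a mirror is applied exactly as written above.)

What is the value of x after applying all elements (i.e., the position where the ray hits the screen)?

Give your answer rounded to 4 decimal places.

Initial: x=9.0000 theta=0.5000
After 1 (propagate distance d=36): x=27.0000 theta=0.5000
After 2 (thin lens f=14): x=27.0000 theta=-10/7 (≈-1.4286)
After 3 (propagate distance d=34): x=-151/7 (≈-21.5714) theta=-10/7 (≈-1.4286)
After 4 (thin lens f=48): x=-151/7 (≈-21.5714) theta=-47/48 (≈-0.9792)
After 5 (propagate distance d=23): x=-14815/336 (≈-44.0923) theta=-47/48 (≈-0.9792)
After 6 (thin lens f=-22): x=-14815/336 (≈-44.0923) theta=-7351/2464 (≈-2.9834)
After 7 (propagate distance d=25 (to screen)): x=-877255/7392 (≈-118.6763) theta=-7351/2464 (≈-2.9834)
Rounded to 4 decimal places: x = -118.6763

Answer: -118.6763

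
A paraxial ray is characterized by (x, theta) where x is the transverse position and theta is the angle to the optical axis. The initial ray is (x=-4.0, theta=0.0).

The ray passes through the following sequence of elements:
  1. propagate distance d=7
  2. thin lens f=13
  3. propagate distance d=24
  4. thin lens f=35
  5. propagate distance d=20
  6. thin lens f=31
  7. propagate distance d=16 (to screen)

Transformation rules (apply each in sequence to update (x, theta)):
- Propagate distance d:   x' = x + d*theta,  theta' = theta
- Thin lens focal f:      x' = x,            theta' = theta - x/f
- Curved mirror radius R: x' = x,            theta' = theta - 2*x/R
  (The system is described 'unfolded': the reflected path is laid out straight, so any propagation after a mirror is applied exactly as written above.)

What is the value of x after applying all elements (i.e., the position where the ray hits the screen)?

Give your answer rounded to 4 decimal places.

Answer: 7.0554

Derivation:
Initial: x=-4.0000 theta=0.0000
After 1 (propagate distance d=7): x=-4.0000 theta=0.0000
After 2 (thin lens f=13): x=-4.0000 theta=4/13 (≈0.3077)
After 3 (propagate distance d=24): x=44/13 (≈3.3846) theta=4/13 (≈0.3077)
After 4 (thin lens f=35): x=44/13 (≈3.3846) theta=96/455 (≈0.2110)
After 5 (propagate distance d=20): x=692/91 (≈7.6044) theta=96/455 (≈0.2110)
After 6 (thin lens f=31): x=692/91 (≈7.6044) theta=-484/14105 (≈-0.0343)
After 7 (propagate distance d=16 (to screen)): x=99516/14105 (≈7.0554) theta=-484/14105 (≈-0.0343)
Rounded to 4 decimal places: x = 7.0554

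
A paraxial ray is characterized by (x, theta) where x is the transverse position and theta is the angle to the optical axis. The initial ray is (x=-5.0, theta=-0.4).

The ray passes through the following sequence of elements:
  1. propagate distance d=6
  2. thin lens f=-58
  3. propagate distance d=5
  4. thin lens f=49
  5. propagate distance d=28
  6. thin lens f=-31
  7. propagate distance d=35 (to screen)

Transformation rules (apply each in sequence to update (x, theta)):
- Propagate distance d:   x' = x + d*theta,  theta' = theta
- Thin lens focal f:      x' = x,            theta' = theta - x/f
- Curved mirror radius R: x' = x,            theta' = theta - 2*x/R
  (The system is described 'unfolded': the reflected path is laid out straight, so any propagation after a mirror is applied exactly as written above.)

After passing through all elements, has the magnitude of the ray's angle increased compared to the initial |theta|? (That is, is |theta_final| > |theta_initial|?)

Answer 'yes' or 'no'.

Initial: x=-5.0000 theta=-0.4000
After 1 (propagate distance d=6): x=-7.4000 theta=-0.4000
After 2 (thin lens f=-58): x=-7.4000 theta=-153/290 (≈-0.5276)
After 3 (propagate distance d=5): x=-2911/290 (≈-10.0379) theta=-153/290 (≈-0.5276)
After 4 (thin lens f=49): x=-2911/290 (≈-10.0379) theta=-2293/7105 (≈-0.3227)
After 5 (propagate distance d=28): x=-38721/2030 (≈-19.0744) theta=-2293/7105 (≈-0.3227)
After 6 (thin lens f=-31): x=-38721/2030 (≈-19.0744) theta=-413213/440510 (≈-0.9380)
After 7 (propagate distance d=35 (to screen)): x=-1633208/31465 (≈-51.9055) theta=-413213/440510 (≈-0.9380)
|theta_initial|=0.4000 |theta_final|=413213/440510 (≈0.9380) -> increased

Answer: yes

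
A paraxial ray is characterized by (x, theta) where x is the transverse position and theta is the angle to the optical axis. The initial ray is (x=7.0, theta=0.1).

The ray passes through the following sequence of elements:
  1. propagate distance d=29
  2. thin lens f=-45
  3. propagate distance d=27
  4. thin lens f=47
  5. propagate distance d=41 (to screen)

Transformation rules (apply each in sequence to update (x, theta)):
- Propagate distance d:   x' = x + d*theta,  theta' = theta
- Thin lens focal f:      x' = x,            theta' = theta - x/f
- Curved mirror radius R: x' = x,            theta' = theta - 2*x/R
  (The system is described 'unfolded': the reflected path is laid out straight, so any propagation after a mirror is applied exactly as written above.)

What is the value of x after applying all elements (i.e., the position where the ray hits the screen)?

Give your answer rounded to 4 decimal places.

Answer: 15.4868

Derivation:
Initial: x=7.0000 theta=0.1000
After 1 (propagate distance d=29): x=9.9000 theta=0.1000
After 2 (thin lens f=-45): x=9.9000 theta=0.3200
After 3 (propagate distance d=27): x=18.5400 theta=0.3200
After 4 (thin lens f=47): x=18.5400 theta=-7/94 (≈-0.0745)
After 5 (propagate distance d=41 (to screen)): x=18197/1175 (≈15.4868) theta=-7/94 (≈-0.0745)
Rounded to 4 decimal places: x = 15.4868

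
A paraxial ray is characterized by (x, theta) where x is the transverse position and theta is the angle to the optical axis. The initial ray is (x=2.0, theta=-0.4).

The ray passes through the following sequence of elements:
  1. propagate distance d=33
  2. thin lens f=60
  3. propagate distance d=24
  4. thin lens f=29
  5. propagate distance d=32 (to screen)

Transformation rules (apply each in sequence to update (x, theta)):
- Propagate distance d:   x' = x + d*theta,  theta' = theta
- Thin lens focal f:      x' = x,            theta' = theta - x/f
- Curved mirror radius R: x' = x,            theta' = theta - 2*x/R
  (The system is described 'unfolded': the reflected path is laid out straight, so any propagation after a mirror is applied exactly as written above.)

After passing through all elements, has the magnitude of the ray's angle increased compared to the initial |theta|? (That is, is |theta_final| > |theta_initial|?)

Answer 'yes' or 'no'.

Answer: no

Derivation:
Initial: x=2.0000 theta=-0.4000
After 1 (propagate distance d=33): x=-11.2000 theta=-0.4000
After 2 (thin lens f=60): x=-11.2000 theta=-16/75 (≈-0.2133)
After 3 (propagate distance d=24): x=-16.3200 theta=-16/75 (≈-0.2133)
After 4 (thin lens f=29): x=-16.3200 theta=152/435 (≈0.3494)
After 5 (propagate distance d=32 (to screen)): x=-11176/2175 (≈-5.1384) theta=152/435 (≈0.3494)
|theta_initial|=0.4000 |theta_final|=152/435 (≈0.3494) -> not increased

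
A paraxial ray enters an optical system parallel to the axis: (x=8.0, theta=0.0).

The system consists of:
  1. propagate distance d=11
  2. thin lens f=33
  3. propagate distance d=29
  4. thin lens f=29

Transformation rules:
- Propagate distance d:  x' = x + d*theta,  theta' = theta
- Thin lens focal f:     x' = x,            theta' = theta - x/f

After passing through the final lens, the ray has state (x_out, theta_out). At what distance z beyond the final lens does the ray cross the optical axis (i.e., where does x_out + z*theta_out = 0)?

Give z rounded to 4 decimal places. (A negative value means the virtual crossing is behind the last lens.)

Answer: 3.5152

Derivation:
Initial: x=8.0000 theta=0.0000
After 1 (propagate distance d=11): x=8.0000 theta=0.0000
After 2 (thin lens f=33): x=8.0000 theta=-8/33 (≈-0.2424)
After 3 (propagate distance d=29): x=32/33 (≈0.9697) theta=-8/33 (≈-0.2424)
After 4 (thin lens f=29): x=32/33 (≈0.9697) theta=-8/29 (≈-0.2759)
z_focus = -x_out/theta_out = -(32/33)/(-8/29) = 116/33 ≈ 3.5152
Rounded to 4 decimal places: z = 3.5152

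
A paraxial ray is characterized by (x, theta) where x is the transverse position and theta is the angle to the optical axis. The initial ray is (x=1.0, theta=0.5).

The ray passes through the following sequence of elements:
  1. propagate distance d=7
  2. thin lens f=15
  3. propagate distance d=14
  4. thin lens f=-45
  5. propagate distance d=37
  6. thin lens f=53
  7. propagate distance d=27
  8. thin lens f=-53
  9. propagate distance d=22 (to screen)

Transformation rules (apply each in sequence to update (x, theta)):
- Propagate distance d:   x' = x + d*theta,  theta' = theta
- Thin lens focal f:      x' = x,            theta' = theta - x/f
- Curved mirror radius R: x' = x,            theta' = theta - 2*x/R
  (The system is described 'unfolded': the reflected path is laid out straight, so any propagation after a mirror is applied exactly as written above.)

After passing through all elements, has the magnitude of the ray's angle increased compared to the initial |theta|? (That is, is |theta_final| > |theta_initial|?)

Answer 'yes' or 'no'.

Answer: no

Derivation:
Initial: x=1.0000 theta=0.5000
After 1 (propagate distance d=7): x=4.5000 theta=0.5000
After 2 (thin lens f=15): x=4.5000 theta=0.2000
After 3 (propagate distance d=14): x=7.3000 theta=0.2000
After 4 (thin lens f=-45): x=7.3000 theta=163/450 (≈0.3622)
After 5 (propagate distance d=37): x=4658/225 (≈20.7022) theta=163/450 (≈0.3622)
After 6 (thin lens f=53): x=4658/225 (≈20.7022) theta=-677/23850 (≈-0.0284)
After 7 (propagate distance d=27): x=475469/23850 (≈19.9358) theta=-677/23850 (≈-0.0284)
After 8 (thin lens f=-53): x=475469/23850 (≈19.9358) theta=219794/632025 (≈0.3478)
After 9 (propagate distance d=22 (to screen)): x=34870793/1264050 (≈27.5866) theta=219794/632025 (≈0.3478)
|theta_initial|=0.5000 |theta_final|=219794/632025 (≈0.3478) -> not increased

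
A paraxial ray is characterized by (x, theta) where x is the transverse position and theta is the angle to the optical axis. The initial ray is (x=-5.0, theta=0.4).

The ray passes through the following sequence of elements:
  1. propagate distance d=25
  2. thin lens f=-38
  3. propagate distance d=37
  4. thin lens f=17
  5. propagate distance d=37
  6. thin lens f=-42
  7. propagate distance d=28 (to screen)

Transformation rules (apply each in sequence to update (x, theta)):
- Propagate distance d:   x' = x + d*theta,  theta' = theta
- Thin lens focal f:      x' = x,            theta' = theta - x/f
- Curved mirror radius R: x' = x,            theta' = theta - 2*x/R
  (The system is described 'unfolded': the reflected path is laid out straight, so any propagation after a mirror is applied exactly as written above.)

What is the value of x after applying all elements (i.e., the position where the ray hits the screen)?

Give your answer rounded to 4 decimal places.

Initial: x=-5.0000 theta=0.4000
After 1 (propagate distance d=25): x=5.0000 theta=0.4000
After 2 (thin lens f=-38): x=5.0000 theta=101/190 (≈0.5316)
After 3 (propagate distance d=37): x=4687/190 (≈24.6684) theta=101/190 (≈0.5316)
After 4 (thin lens f=17): x=4687/190 (≈24.6684) theta=-297/323 (≈-0.9195)
After 5 (propagate distance d=37): x=-30211/3230 (≈-9.3533) theta=-297/323 (≈-0.9195)
After 6 (thin lens f=-42): x=-30211/3230 (≈-9.3533) theta=-154951/135660 (≈-1.1422)
After 7 (propagate distance d=28 (to screen)): x=-80107/1938 (≈-41.3349) theta=-154951/135660 (≈-1.1422)
Rounded to 4 decimal places: x = -41.3349

Answer: -41.3349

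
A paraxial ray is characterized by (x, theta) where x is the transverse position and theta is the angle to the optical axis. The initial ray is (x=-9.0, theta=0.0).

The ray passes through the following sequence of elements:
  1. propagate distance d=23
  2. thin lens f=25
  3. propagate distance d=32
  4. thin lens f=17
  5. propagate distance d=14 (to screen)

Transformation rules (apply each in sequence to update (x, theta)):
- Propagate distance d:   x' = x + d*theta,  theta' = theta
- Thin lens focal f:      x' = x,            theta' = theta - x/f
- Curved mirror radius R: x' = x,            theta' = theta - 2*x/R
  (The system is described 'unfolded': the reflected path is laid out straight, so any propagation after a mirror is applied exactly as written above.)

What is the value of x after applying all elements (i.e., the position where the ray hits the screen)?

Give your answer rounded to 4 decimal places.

Answer: 5.4847

Derivation:
Initial: x=-9.0000 theta=0.0000
After 1 (propagate distance d=23): x=-9.0000 theta=0.0000
After 2 (thin lens f=25): x=-9.0000 theta=0.3600
After 3 (propagate distance d=32): x=2.5200 theta=0.3600
After 4 (thin lens f=17): x=2.5200 theta=18/85 (≈0.2118)
After 5 (propagate distance d=14 (to screen)): x=2331/425 (≈5.4847) theta=18/85 (≈0.2118)
Rounded to 4 decimal places: x = 5.4847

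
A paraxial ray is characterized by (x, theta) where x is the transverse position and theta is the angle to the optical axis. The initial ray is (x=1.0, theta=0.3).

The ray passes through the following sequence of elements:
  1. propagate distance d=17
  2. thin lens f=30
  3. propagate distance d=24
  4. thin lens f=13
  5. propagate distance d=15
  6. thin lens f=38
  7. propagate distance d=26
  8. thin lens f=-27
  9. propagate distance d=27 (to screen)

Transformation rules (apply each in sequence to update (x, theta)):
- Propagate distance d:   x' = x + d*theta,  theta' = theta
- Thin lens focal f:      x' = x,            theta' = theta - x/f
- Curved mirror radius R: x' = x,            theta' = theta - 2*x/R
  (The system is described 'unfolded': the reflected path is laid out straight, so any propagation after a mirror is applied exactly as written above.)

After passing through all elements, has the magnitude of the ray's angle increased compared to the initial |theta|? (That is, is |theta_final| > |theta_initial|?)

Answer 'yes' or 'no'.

Initial: x=1.0000 theta=0.3000
After 1 (propagate distance d=17): x=6.1000 theta=0.3000
After 2 (thin lens f=30): x=6.1000 theta=29/300 (≈0.0967)
After 3 (propagate distance d=24): x=8.4200 theta=29/300 (≈0.0967)
After 4 (thin lens f=13): x=8.4200 theta=-2149/3900 (≈-0.5510)
After 5 (propagate distance d=15): x=201/1300 (≈0.1546) theta=-2149/3900 (≈-0.5510)
After 6 (thin lens f=38): x=201/1300 (≈0.1546) theta=-16453/29640 (≈-0.5551)
After 7 (propagate distance d=26): x=-264497/18525 (≈-14.2778) theta=-16453/29640 (≈-0.5551)
After 8 (thin lens f=-27): x=-264497/18525 (≈-14.2778) theta=-4337131/4001400 (≈-1.0839)
After 9 (propagate distance d=27 (to screen)): x=-6453107/148200 (≈-43.5432) theta=-4337131/4001400 (≈-1.0839)
|theta_initial|=0.3000 |theta_final|=4337131/4001400 (≈1.0839) -> increased

Answer: yes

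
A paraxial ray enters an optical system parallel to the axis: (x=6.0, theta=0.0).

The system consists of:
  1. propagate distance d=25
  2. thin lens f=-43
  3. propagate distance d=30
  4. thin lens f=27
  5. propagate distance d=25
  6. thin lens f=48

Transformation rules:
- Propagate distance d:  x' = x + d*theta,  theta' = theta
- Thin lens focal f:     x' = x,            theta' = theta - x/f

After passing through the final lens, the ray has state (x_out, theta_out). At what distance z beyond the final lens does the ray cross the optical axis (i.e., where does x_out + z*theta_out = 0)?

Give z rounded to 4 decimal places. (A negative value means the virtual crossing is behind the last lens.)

Answer: 13.0102

Derivation:
Initial: x=6.0000 theta=0.0000
After 1 (propagate distance d=25): x=6.0000 theta=0.0000
After 2 (thin lens f=-43): x=6.0000 theta=6/43 (≈0.1395)
After 3 (propagate distance d=30): x=438/43 (≈10.1860) theta=6/43 (≈0.1395)
After 4 (thin lens f=27): x=438/43 (≈10.1860) theta=-92/387 (≈-0.2377)
After 5 (propagate distance d=25): x=1642/387 (≈4.2429) theta=-92/387 (≈-0.2377)
After 6 (thin lens f=48): x=1642/387 (≈4.2429) theta=-3029/9288 (≈-0.3261)
z_focus = -x_out/theta_out = -(1642/387)/(-3029/9288) = 39408/3029 ≈ 13.0102
Rounded to 4 decimal places: z = 13.0102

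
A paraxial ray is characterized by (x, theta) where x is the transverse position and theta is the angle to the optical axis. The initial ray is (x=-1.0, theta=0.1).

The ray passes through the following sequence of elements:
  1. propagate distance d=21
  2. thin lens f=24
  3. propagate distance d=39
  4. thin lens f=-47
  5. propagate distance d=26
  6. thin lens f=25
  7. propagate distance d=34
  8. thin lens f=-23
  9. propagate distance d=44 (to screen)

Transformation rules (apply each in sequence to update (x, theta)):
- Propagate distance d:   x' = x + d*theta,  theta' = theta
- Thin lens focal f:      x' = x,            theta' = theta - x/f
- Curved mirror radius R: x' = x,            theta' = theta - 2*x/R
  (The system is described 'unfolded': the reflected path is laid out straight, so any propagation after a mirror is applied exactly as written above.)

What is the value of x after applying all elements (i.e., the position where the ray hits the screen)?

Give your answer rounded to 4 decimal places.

Initial: x=-1.0000 theta=0.1000
After 1 (propagate distance d=21): x=1.1000 theta=0.1000
After 2 (thin lens f=24): x=1.1000 theta=13/240 (≈0.0542)
After 3 (propagate distance d=39): x=3.2125 theta=13/240 (≈0.0542)
After 4 (thin lens f=-47): x=3.2125 theta=691/5640 (≈0.1225)
After 5 (propagate distance d=26): x=72169/11280 (≈6.3980) theta=691/5640 (≈0.1225)
After 6 (thin lens f=25): x=72169/11280 (≈6.3980) theta=-37619/282000 (≈-0.1334)
After 7 (propagate distance d=34): x=525179/282000 (≈1.8623) theta=-37619/282000 (≈-0.1334)
After 8 (thin lens f=-23): x=525179/282000 (≈1.8623) theta=-170029/3243000 (≈-0.0524)
After 9 (propagate distance d=44 (to screen)): x=-192229/432400 (≈-0.4446) theta=-170029/3243000 (≈-0.0524)
Rounded to 4 decimal places: x = -0.4446

Answer: -0.4446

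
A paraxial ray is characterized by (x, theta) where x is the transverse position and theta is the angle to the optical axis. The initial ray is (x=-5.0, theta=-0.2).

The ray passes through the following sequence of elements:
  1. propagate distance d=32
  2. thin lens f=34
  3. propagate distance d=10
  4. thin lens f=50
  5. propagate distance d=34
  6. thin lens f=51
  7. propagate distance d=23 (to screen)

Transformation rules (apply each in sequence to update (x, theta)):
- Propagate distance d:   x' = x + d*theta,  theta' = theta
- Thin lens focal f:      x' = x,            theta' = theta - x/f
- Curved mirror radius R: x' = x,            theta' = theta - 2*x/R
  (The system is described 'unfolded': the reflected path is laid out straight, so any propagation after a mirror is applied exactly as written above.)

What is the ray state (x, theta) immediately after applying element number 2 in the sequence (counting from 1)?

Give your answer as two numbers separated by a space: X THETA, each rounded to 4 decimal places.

Initial: x=-5.0000 theta=-0.2000
After 1 (propagate distance d=32): x=-11.4000 theta=-0.2000
After 2 (thin lens f=34): x=-11.4000 theta=23/170 (≈0.1353)
Rounded to 4 decimal places: x = -11.4000, theta = 0.1353

Answer: -11.4000 0.1353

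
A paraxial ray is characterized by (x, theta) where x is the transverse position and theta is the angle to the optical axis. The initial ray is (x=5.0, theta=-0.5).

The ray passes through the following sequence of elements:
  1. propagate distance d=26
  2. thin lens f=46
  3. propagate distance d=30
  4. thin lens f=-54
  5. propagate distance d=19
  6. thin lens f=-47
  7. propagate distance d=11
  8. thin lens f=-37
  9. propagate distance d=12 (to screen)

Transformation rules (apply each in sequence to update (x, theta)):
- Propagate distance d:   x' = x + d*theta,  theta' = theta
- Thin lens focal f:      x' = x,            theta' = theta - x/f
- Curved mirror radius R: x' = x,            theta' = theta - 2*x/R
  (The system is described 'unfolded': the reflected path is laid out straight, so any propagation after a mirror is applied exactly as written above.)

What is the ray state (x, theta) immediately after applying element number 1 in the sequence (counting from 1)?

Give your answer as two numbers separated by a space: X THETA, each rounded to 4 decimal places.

Initial: x=5.0000 theta=-0.5000
After 1 (propagate distance d=26): x=-8.0000 theta=-0.5000
Rounded to 4 decimal places: x = -8.0000, theta = -0.5000

Answer: -8.0000 -0.5000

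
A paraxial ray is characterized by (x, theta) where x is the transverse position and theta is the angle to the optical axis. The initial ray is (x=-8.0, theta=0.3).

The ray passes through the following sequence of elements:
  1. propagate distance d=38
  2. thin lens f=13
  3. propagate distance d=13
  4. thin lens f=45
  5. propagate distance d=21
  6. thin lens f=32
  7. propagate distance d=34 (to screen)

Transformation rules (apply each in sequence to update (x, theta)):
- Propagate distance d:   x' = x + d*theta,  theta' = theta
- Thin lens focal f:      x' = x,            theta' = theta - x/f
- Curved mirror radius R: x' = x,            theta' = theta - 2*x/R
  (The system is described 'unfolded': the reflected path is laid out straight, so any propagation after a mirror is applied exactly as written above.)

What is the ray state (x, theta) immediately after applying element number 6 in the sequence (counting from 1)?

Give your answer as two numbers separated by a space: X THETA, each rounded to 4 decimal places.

Answer: 2.8877 -0.1384

Derivation:
Initial: x=-8.0000 theta=0.3000
After 1 (propagate distance d=38): x=3.4000 theta=0.3000
After 2 (thin lens f=13): x=3.4000 theta=1/26 (≈0.0385)
After 3 (propagate distance d=13): x=3.9000 theta=1/26 (≈0.0385)
After 4 (thin lens f=45): x=3.9000 theta=-47/975 (≈-0.0482)
After 5 (propagate distance d=21): x=1877/650 (≈2.8877) theta=-47/975 (≈-0.0482)
After 6 (thin lens f=32): x=1877/650 (≈2.8877) theta=-8639/62400 (≈-0.1384)
Rounded to 4 decimal places: x = 2.8877, theta = -0.1384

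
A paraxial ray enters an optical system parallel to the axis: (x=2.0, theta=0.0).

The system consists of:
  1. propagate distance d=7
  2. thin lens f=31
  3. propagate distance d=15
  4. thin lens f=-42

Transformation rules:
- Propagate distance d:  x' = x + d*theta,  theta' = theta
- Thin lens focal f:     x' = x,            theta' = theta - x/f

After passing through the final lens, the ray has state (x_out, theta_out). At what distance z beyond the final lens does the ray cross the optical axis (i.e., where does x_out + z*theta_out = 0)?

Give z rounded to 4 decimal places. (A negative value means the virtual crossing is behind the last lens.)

Initial: x=2.0000 theta=0.0000
After 1 (propagate distance d=7): x=2.0000 theta=0.0000
After 2 (thin lens f=31): x=2.0000 theta=-2/31 (≈-0.0645)
After 3 (propagate distance d=15): x=32/31 (≈1.0323) theta=-2/31 (≈-0.0645)
After 4 (thin lens f=-42): x=32/31 (≈1.0323) theta=-26/651 (≈-0.0399)
z_focus = -x_out/theta_out = -(32/31)/(-26/651) = 336/13 ≈ 25.8462
Rounded to 4 decimal places: z = 25.8462

Answer: 25.8462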